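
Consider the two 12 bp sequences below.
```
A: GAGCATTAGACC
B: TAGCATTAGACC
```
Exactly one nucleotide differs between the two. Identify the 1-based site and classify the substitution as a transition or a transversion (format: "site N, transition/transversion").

Site 1 changes G→T. G is a purine and T is a pyrimidine, so this is a transversion.

site 1, transversion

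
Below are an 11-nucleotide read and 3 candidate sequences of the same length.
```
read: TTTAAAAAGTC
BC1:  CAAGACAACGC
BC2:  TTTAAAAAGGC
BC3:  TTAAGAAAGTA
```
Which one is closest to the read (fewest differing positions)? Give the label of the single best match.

BC1 differs at 7 positions; BC2 differs at 1 position; BC3 differs at 3 positions. The closest is BC2.

BC2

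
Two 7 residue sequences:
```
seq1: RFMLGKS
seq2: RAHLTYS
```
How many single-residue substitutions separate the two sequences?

The sequences differ at residues 2, 3, 5, 6 (1-based) — 4 in total.

4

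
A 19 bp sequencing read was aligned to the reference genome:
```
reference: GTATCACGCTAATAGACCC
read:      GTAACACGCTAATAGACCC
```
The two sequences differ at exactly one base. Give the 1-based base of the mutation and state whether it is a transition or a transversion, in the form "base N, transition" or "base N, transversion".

base 4, transversion

The sequences differ only at base 4: T→A (pyrimidine→purine), a transversion.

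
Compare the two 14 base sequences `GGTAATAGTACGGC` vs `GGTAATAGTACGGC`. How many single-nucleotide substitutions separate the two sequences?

0

No positions differ; the sequences are identical.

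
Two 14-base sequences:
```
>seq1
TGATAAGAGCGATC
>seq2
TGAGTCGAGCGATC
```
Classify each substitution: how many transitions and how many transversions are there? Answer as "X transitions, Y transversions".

Mismatches (1-based):
site 4: T→G (pyrimidine→purine, transversion)
site 5: A→T (purine→pyrimidine, transversion)
site 6: A→C (purine→pyrimidine, transversion)

0 transitions, 3 transversions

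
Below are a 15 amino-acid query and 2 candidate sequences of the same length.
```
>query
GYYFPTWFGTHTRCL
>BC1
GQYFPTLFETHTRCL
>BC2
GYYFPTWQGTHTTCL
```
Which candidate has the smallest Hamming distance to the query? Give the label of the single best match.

BC2

Hamming distances to query — BC1: 3; BC2: 2.
Smallest is BC2 with 2 mismatches.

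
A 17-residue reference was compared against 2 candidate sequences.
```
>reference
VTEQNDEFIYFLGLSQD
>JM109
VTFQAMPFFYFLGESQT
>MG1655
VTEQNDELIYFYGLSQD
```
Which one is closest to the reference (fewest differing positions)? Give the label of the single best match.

Hamming distances to reference — JM109: 7; MG1655: 2.
Smallest is MG1655 with 2 mismatches.

MG1655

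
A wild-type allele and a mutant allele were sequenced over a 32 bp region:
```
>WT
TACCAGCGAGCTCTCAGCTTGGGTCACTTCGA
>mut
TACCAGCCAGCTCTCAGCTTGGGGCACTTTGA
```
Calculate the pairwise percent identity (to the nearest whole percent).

91%

3 positions differ (8, 24, 30), so 29 of 32 match: 29/32 = 90.62%.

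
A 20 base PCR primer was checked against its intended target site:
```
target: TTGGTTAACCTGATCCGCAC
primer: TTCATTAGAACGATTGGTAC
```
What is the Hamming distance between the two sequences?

Comparing position by position, 9 bases differ: 3 (G/C), 4 (G/A), 8 (A/G), 9 (C/A), 10 (C/A), 11 (T/C), 15 (C/T), 16 (C/G), 18 (C/T).

9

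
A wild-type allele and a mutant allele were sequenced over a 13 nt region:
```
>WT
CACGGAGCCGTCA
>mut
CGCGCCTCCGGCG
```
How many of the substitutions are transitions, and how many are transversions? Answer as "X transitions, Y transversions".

2 transitions, 4 transversions

Mismatches (1-based):
base 2: A→G (purine→purine, transition)
base 5: G→C (purine→pyrimidine, transversion)
base 6: A→C (purine→pyrimidine, transversion)
base 7: G→T (purine→pyrimidine, transversion)
base 11: T→G (pyrimidine→purine, transversion)
base 13: A→G (purine→purine, transition)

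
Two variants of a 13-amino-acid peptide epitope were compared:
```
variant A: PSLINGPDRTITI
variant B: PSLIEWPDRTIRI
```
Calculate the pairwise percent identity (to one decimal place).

3 positions differ (5, 6, 12), so 10 of 13 match: 10/13 = 76.92%.

76.9%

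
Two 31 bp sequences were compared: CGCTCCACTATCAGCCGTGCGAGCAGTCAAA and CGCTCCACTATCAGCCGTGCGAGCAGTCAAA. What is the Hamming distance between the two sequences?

The two sequences are identical at every position.

0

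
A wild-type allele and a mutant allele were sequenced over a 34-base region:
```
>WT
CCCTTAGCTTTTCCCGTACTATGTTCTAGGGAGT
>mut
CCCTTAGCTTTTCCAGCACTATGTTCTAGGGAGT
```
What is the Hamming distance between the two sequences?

Comparing position by position, 2 positions differ: 15 (C/A), 17 (T/C).

2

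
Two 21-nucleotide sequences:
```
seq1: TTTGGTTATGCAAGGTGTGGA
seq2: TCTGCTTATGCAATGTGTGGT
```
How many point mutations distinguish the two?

Comparing position by position, 4 positions differ: 2 (T/C), 5 (G/C), 14 (G/T), 21 (A/T).

4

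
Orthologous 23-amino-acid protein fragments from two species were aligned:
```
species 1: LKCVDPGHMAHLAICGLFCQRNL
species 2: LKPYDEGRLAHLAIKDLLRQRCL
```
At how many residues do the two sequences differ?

10

The sequences differ at residues 3, 4, 6, 8, 9, 15, 16, 18, 19, 22 (1-based) — 10 in total.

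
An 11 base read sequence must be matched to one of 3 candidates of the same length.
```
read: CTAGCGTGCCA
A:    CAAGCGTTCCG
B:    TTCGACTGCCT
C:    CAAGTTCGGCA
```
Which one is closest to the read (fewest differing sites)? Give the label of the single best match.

A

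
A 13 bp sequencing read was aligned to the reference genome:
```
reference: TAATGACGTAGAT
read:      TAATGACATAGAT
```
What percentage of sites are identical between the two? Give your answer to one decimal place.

1 position differs (8), so 12 of 13 match: 12/13 = 92.31%.

92.3%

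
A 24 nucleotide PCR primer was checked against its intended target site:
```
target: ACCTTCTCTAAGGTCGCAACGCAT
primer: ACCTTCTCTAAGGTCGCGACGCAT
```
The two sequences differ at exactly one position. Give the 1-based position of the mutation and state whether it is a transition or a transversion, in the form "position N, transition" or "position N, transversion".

Position 18 changes A→G. A is a purine and G is a purine, so this is a transition.

position 18, transition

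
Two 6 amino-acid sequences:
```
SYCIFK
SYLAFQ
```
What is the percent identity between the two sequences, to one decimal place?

50.0%

Mismatches at positions 3, 4, 6 (1-based): 3 of 6.
Identical positions: 3/6 = 50% → 50.0%.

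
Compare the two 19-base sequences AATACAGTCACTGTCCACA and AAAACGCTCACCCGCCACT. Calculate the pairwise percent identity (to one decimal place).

63.2%

Mismatches at positions 3, 6, 7, 12, 13, 14, 19 (1-based): 7 of 19.
Identical positions: 12/19 = 63.16% → 63.2%.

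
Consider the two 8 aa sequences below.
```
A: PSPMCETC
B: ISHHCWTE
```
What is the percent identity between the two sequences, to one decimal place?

37.5%

5 positions differ (1, 3, 4, 6, 8), so 3 of 8 match: 3/8 = 37.5%.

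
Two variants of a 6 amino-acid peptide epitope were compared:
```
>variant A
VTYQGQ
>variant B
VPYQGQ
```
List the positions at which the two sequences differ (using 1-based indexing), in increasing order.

2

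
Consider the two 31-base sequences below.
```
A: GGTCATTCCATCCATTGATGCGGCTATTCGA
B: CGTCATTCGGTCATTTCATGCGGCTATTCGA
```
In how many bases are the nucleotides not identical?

6

Comparing position by position, 6 bases differ: 1 (G/C), 9 (C/G), 10 (A/G), 13 (C/A), 14 (A/T), 17 (G/C).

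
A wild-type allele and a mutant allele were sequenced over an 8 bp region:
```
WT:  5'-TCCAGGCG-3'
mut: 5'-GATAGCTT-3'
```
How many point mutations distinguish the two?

Mismatches (1-based): base 1: T→G; base 2: C→A; base 3: C→T; base 6: G→C; base 7: C→T; base 8: G→T.

6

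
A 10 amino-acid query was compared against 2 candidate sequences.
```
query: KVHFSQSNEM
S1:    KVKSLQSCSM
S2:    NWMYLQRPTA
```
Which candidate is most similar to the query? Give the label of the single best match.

S1 differs at 5 positions; S2 differs at 9 positions. The closest is S1.

S1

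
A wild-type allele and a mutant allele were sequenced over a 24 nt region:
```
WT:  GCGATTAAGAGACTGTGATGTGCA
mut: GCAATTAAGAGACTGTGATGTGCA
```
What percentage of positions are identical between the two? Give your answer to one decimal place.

95.8%

Mismatch at position 3 (1-based): 1 of 24.
Identical positions: 23/24 = 95.83% → 95.8%.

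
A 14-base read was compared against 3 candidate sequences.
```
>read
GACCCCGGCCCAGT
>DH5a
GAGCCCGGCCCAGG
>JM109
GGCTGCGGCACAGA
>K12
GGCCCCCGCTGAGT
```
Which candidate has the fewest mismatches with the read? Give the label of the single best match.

DH5a

Hamming distances to read — DH5a: 2; JM109: 5; K12: 4.
Smallest is DH5a with 2 mismatches.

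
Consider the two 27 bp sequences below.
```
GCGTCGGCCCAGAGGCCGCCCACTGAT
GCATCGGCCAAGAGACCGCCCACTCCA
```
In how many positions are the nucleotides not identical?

6

The sequences differ at positions 3, 10, 15, 25, 26, 27 (1-based) — 6 in total.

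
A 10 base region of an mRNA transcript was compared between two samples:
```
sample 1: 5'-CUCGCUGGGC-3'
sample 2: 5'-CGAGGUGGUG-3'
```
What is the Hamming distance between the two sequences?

5

The sequences differ at positions 2, 3, 5, 9, 10 (1-based) — 5 in total.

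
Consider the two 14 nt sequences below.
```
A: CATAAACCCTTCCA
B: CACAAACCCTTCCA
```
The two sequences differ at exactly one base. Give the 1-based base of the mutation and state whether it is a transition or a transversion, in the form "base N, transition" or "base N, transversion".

base 3, transition

Base 3 changes T→C. T is a pyrimidine and C is a pyrimidine, so this is a transition.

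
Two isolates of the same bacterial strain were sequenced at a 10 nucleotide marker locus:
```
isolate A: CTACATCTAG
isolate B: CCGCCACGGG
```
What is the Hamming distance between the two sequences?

6

Mismatches (1-based): position 2: T→C; position 3: A→G; position 5: A→C; position 6: T→A; position 8: T→G; position 9: A→G.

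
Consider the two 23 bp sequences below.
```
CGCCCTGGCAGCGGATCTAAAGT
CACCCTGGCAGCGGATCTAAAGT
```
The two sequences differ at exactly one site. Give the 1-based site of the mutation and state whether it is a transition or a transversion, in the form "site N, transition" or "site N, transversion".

site 2, transition

The sequences differ only at site 2: G→A (purine→purine), a transition.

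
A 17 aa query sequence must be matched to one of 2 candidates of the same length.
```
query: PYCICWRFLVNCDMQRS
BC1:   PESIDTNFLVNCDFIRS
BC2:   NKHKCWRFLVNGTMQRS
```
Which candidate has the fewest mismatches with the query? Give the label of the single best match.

BC1 differs at 7 positions; BC2 differs at 6 positions. The closest is BC2.

BC2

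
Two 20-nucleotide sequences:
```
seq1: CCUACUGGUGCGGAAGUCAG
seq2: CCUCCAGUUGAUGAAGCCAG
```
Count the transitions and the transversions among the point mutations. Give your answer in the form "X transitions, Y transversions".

1 transition, 5 transversions

Transitions (purine↔purine or pyrimidine↔pyrimidine): 17 U→C.
Transversions (purine↔pyrimidine): 4 A→C, 6 U→A, 8 G→U, 11 C→A, 12 G→U.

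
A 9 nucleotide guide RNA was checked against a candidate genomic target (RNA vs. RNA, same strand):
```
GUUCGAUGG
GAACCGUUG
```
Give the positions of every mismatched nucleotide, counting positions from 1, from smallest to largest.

Differences at position 2 (U→A), position 3 (U→A), position 5 (G→C), position 6 (A→G), position 8 (G→U).

2, 3, 5, 6, 8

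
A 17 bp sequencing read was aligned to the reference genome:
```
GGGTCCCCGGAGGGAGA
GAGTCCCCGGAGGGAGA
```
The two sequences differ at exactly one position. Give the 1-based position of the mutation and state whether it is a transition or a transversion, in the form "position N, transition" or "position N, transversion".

Position 2 changes G→A. G is a purine and A is a purine, so this is a transition.

position 2, transition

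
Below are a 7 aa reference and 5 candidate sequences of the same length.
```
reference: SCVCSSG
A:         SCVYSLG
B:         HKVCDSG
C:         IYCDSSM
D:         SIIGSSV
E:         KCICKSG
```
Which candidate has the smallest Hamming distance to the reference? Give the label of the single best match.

Hamming distances to reference — A: 2; B: 3; C: 5; D: 4; E: 3.
Smallest is A with 2 mismatches.

A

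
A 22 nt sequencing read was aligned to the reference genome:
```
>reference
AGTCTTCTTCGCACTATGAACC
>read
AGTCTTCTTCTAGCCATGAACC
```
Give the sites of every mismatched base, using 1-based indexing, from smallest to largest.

11, 12, 13, 15

Differences at site 11 (G→T), site 12 (C→A), site 13 (A→G), site 15 (T→C).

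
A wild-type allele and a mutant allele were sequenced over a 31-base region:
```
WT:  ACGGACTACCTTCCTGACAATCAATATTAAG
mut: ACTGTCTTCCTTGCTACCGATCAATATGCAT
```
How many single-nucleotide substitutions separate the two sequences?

Comparing position by position, 10 sites differ: 3 (G/T), 5 (A/T), 8 (A/T), 13 (C/G), 16 (G/A), 17 (A/C), 19 (A/G), 28 (T/G), 29 (A/C), 31 (G/T).

10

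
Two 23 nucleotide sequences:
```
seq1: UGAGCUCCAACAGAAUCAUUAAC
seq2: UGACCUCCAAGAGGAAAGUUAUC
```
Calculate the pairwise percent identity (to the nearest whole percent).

7 positions differ (4, 11, 14, 16, 17, 18, 22), so 16 of 23 match: 16/23 = 69.57%.

70%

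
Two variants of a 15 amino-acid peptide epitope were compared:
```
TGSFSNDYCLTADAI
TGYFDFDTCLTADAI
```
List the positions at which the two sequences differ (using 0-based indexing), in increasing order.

2, 4, 5, 7

Differences at position 2 (S→Y), position 4 (S→D), position 5 (N→F), position 7 (Y→T).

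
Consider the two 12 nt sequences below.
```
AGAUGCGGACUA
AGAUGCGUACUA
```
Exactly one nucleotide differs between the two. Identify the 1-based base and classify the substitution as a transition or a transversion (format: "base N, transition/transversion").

base 8, transversion

The sequences differ only at base 8: G→U (purine→pyrimidine), a transversion.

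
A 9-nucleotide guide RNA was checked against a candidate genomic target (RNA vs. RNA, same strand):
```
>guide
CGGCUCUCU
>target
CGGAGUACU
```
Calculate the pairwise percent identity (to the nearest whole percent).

56%

Mismatches at positions 4, 5, 6, 7 (1-based): 4 of 9.
Identical positions: 5/9 = 55.56% → 56%.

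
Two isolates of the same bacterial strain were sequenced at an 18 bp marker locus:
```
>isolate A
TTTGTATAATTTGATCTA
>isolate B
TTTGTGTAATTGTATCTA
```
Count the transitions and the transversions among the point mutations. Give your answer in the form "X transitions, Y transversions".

Transitions (purine↔purine or pyrimidine↔pyrimidine): 6 A→G.
Transversions (purine↔pyrimidine): 12 T→G, 13 G→T.

1 transition, 2 transversions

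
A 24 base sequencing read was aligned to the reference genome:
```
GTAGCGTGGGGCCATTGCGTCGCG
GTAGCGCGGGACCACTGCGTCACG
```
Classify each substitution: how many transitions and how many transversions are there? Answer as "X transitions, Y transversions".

4 transitions, 0 transversions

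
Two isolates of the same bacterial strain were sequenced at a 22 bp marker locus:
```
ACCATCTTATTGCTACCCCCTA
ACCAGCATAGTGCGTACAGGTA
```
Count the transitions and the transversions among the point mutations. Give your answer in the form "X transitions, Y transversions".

Mismatches (1-based):
position 5: T→G (pyrimidine→purine, transversion)
position 7: T→A (pyrimidine→purine, transversion)
position 10: T→G (pyrimidine→purine, transversion)
position 14: T→G (pyrimidine→purine, transversion)
position 15: A→T (purine→pyrimidine, transversion)
position 16: C→A (pyrimidine→purine, transversion)
position 18: C→A (pyrimidine→purine, transversion)
position 19: C→G (pyrimidine→purine, transversion)
position 20: C→G (pyrimidine→purine, transversion)

0 transitions, 9 transversions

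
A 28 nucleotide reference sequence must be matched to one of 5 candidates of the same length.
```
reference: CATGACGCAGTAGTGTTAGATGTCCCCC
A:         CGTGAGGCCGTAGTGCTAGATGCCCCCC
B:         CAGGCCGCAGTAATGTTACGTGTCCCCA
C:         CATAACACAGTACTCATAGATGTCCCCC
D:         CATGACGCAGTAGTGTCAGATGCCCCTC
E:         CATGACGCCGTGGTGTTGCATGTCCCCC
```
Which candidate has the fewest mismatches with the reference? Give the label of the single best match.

D

Hamming distances to reference — A: 5; B: 6; C: 5; D: 3; E: 4.
Smallest is D with 3 mismatches.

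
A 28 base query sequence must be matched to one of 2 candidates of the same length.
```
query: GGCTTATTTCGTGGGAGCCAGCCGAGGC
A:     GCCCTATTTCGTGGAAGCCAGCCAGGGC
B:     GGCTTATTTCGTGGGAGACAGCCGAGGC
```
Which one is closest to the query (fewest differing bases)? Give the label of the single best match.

B

Hamming distances to query — A: 5; B: 1.
Smallest is B with 1 mismatch.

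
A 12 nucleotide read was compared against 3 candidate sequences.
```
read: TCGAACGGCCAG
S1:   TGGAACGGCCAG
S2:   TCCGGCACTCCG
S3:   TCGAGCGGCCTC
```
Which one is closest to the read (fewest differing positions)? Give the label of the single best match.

Hamming distances to read — S1: 1; S2: 7; S3: 3.
Smallest is S1 with 1 mismatch.

S1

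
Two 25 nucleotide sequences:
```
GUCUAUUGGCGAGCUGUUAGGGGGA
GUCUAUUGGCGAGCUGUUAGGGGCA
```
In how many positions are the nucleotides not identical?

Comparing position by position, 1 position differs: 24 (G/C).

1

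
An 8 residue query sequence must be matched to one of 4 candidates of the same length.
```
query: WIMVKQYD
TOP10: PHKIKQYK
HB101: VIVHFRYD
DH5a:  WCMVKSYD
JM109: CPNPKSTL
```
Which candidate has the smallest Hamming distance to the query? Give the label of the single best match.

Hamming distances to query — TOP10: 5; HB101: 5; DH5a: 2; JM109: 7.
Smallest is DH5a with 2 mismatches.

DH5a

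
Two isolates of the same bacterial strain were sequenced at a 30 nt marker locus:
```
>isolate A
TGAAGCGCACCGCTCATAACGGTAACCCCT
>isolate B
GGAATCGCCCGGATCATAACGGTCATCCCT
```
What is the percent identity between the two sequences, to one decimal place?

76.7%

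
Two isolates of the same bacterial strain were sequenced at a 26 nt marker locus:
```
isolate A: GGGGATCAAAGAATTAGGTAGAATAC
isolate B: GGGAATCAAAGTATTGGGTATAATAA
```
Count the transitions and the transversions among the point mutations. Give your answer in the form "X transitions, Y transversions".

2 transitions, 3 transversions

Transitions (purine↔purine or pyrimidine↔pyrimidine): 4 G→A, 16 A→G.
Transversions (purine↔pyrimidine): 12 A→T, 21 G→T, 26 C→A.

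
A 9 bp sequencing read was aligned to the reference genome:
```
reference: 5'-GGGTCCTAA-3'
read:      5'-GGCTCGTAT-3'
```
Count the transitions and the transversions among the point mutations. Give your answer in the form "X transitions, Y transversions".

Transitions (purine↔purine or pyrimidine↔pyrimidine): none.
Transversions (purine↔pyrimidine): 3 G→C, 6 C→G, 9 A→T.

0 transitions, 3 transversions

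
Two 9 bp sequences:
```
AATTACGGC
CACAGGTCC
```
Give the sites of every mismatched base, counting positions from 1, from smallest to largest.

1, 3, 4, 5, 6, 7, 8

Scanning 1-based: 1: A/C; 3: T/C; 4: T/A; 5: A/G; 6: C/G; 7: G/T; 8: G/C.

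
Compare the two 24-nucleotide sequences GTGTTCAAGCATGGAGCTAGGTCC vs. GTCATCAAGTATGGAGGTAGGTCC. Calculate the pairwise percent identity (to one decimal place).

83.3%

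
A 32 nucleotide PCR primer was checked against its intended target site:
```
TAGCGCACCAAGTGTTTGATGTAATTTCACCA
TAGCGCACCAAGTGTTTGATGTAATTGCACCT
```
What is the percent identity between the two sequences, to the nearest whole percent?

2 positions differ (27, 32), so 30 of 32 match: 30/32 = 93.75%.

94%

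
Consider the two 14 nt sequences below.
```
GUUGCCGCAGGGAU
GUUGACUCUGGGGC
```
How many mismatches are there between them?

5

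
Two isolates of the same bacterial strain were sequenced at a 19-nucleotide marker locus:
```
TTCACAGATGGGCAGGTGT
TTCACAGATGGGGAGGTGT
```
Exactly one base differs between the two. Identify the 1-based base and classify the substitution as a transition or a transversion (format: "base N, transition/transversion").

The sequences differ only at base 13: C→G (pyrimidine→purine), a transversion.

base 13, transversion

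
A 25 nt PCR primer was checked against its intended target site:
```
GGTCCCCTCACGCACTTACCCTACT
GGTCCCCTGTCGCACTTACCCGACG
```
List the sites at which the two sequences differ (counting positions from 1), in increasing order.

Scanning 1-based: 9: C/G; 10: A/T; 22: T/G; 25: T/G.

9, 10, 22, 25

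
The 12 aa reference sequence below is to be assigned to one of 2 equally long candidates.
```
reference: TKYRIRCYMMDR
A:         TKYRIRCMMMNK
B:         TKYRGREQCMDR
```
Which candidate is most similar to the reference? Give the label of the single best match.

A

A differs at 3 residues; B differs at 4 residues. The closest is A.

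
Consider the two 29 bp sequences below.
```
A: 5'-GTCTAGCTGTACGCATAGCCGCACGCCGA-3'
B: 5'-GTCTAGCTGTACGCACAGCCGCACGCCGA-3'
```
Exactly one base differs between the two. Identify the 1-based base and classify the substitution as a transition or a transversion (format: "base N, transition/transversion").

Base 16 changes T→C. T is a pyrimidine and C is a pyrimidine, so this is a transition.

base 16, transition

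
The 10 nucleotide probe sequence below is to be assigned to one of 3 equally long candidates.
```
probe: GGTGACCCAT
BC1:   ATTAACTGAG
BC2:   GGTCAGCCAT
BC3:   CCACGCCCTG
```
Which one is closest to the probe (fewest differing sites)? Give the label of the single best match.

BC2

Hamming distances to probe — BC1: 6; BC2: 2; BC3: 7.
Smallest is BC2 with 2 mismatches.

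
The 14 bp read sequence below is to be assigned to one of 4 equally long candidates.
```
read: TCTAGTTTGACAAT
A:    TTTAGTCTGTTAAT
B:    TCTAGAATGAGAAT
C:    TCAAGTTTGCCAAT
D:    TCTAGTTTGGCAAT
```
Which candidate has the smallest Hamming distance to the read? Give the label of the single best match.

A differs at 4 sites; B differs at 3 sites; C differs at 2 sites; D differs at 1 site. The closest is D.

D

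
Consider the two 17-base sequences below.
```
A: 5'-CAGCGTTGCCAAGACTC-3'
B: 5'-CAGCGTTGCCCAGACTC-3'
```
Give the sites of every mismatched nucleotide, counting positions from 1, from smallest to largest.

Scanning 1-based: 11: A/C.

11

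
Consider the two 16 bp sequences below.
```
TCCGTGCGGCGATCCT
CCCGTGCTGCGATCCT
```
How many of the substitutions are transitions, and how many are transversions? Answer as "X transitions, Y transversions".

1 transition, 1 transversion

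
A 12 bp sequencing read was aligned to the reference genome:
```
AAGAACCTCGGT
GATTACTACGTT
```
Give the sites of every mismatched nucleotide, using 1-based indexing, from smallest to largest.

Scanning 1-based: 1: A/G; 3: G/T; 4: A/T; 7: C/T; 8: T/A; 11: G/T.

1, 3, 4, 7, 8, 11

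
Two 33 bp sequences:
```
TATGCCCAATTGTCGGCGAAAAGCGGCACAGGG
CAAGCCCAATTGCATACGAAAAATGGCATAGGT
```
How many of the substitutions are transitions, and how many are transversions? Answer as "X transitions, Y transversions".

6 transitions, 4 transversions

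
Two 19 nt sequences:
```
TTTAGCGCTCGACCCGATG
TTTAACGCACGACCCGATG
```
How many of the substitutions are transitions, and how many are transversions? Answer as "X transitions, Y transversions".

1 transition, 1 transversion

Transitions (purine↔purine or pyrimidine↔pyrimidine): 5 G→A.
Transversions (purine↔pyrimidine): 9 T→A.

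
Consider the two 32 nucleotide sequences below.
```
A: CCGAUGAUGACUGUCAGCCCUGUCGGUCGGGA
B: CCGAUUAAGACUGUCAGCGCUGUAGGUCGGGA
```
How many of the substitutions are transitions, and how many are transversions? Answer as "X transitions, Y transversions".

0 transitions, 4 transversions

Mismatches (1-based):
base 6: G→U (purine→pyrimidine, transversion)
base 8: U→A (pyrimidine→purine, transversion)
base 19: C→G (pyrimidine→purine, transversion)
base 24: C→A (pyrimidine→purine, transversion)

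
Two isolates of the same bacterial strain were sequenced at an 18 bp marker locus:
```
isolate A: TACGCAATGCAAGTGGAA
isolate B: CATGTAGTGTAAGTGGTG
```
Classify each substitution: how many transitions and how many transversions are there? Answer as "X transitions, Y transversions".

6 transitions, 1 transversion

Mismatches (1-based):
position 1: T→C (pyrimidine→pyrimidine, transition)
position 3: C→T (pyrimidine→pyrimidine, transition)
position 5: C→T (pyrimidine→pyrimidine, transition)
position 7: A→G (purine→purine, transition)
position 10: C→T (pyrimidine→pyrimidine, transition)
position 17: A→T (purine→pyrimidine, transversion)
position 18: A→G (purine→purine, transition)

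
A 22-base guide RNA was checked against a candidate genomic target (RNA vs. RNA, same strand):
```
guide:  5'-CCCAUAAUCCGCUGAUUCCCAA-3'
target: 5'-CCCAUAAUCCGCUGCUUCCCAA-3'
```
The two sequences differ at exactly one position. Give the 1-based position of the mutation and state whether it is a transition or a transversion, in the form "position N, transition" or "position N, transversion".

The sequences differ only at position 15: A→C (purine→pyrimidine), a transversion.

position 15, transversion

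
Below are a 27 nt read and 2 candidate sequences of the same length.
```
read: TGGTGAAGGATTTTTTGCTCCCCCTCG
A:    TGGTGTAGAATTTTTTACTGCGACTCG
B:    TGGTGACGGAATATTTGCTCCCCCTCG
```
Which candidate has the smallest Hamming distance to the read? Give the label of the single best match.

B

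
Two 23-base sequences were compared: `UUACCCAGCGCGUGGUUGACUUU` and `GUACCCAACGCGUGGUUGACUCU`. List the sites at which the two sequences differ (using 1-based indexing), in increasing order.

1, 8, 22

Scanning 1-based: 1: U/G; 8: G/A; 22: U/C.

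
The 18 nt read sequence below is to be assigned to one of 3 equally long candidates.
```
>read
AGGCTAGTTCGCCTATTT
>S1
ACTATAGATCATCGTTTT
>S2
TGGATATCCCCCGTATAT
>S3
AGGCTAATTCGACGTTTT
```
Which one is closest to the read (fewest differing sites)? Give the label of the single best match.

S3

S1 differs at 8 sites; S2 differs at 8 sites; S3 differs at 4 sites. The closest is S3.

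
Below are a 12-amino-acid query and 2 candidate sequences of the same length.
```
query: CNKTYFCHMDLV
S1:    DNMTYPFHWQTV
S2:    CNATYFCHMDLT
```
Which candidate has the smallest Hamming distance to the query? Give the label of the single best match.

Hamming distances to query — S1: 7; S2: 2.
Smallest is S2 with 2 mismatches.

S2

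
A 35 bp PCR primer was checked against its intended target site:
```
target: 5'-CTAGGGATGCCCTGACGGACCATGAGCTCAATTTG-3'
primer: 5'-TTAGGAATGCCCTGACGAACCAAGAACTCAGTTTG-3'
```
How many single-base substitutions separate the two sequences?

Comparing position by position, 6 positions differ: 1 (C/T), 6 (G/A), 18 (G/A), 23 (T/A), 26 (G/A), 31 (A/G).

6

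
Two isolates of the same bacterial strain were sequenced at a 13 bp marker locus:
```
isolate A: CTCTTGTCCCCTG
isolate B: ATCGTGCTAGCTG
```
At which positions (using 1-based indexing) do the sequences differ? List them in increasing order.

1, 4, 7, 8, 9, 10

Scanning 1-based: 1: C/A; 4: T/G; 7: T/C; 8: C/T; 9: C/A; 10: C/G.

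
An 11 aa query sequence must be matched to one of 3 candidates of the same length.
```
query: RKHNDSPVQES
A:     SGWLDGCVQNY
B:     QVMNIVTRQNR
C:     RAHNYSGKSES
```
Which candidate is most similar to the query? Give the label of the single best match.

C

Hamming distances to query — A: 8; B: 9; C: 5.
Smallest is C with 5 mismatches.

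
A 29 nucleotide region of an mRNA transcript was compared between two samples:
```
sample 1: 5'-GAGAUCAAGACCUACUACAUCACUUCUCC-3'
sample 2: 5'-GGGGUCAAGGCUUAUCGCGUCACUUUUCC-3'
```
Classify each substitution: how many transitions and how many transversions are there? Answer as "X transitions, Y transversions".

9 transitions, 0 transversions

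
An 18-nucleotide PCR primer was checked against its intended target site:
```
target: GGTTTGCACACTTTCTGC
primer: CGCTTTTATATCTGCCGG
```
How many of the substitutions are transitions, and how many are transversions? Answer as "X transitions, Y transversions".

6 transitions, 4 transversions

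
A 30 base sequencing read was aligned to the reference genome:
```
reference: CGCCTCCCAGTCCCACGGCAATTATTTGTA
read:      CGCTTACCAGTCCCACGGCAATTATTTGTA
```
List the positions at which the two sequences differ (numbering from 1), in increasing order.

4, 6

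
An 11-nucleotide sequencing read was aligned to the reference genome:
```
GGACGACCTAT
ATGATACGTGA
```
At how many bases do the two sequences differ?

8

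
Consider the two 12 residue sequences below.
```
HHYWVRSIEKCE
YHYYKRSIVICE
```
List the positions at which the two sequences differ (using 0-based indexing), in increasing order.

Scanning 0-based: 0: H/Y; 3: W/Y; 4: V/K; 8: E/V; 9: K/I.

0, 3, 4, 8, 9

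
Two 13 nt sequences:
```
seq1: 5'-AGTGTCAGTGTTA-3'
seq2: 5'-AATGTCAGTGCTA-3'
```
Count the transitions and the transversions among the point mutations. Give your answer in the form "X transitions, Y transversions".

Transitions (purine↔purine or pyrimidine↔pyrimidine): 2 G→A, 11 T→C.
Transversions (purine↔pyrimidine): none.

2 transitions, 0 transversions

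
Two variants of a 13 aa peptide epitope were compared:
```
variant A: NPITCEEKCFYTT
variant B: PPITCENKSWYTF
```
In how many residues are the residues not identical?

Comparing position by position, 5 residues differ: 1 (N/P), 7 (E/N), 9 (C/S), 10 (F/W), 13 (T/F).

5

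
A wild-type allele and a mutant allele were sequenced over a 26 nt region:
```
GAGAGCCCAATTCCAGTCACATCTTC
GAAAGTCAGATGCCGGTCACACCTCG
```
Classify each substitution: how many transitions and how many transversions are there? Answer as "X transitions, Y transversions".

Transitions (purine↔purine or pyrimidine↔pyrimidine): 3 G→A, 6 C→T, 9 A→G, 15 A→G, 22 T→C, 25 T→C.
Transversions (purine↔pyrimidine): 8 C→A, 12 T→G, 26 C→G.

6 transitions, 3 transversions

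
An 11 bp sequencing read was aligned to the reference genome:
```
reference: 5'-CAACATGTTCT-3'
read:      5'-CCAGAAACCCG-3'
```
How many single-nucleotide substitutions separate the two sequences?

Comparing position by position, 7 sites differ: 2 (A/C), 4 (C/G), 6 (T/A), 7 (G/A), 8 (T/C), 9 (T/C), 11 (T/G).

7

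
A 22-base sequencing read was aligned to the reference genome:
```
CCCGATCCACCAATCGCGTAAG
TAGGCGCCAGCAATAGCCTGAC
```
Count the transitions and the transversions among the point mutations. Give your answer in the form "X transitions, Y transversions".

Transitions (purine↔purine or pyrimidine↔pyrimidine): 1 C→T, 20 A→G.
Transversions (purine↔pyrimidine): 2 C→A, 3 C→G, 5 A→C, 6 T→G, 10 C→G, 15 C→A, 18 G→C, 22 G→C.

2 transitions, 8 transversions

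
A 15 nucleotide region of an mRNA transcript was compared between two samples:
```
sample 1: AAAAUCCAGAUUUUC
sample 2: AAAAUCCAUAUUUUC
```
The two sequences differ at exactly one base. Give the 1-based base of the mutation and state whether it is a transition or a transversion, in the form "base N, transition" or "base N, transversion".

Base 9 changes G→U. G is a purine and U is a pyrimidine, so this is a transversion.

base 9, transversion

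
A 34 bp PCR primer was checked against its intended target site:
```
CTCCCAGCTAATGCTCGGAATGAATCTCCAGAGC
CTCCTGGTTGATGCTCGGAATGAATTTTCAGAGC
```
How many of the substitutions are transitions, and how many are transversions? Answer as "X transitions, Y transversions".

6 transitions, 0 transversions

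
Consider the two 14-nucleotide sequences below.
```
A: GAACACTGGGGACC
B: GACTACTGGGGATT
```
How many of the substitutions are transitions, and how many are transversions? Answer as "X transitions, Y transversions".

3 transitions, 1 transversion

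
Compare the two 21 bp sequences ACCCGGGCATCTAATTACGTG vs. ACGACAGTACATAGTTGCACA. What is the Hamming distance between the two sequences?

12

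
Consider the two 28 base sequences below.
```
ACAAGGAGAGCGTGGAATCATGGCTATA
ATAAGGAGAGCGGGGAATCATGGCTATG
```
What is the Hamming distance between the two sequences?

3

Mismatches (1-based): position 2: C→T; position 13: T→G; position 28: A→G.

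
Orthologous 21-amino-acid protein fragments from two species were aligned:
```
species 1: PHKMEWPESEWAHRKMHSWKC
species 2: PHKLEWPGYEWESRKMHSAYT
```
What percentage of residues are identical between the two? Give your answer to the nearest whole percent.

62%

8 positions differ (4, 8, 9, 12, 13, 19, 20, 21), so 13 of 21 match: 13/21 = 61.9%.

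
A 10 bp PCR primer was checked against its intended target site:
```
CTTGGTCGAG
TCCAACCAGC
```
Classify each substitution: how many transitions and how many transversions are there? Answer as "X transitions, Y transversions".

8 transitions, 1 transversion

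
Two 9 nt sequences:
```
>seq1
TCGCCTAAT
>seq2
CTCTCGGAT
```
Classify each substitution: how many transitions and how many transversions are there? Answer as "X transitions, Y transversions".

4 transitions, 2 transversions

Mismatches (1-based):
base 1: T→C (pyrimidine→pyrimidine, transition)
base 2: C→T (pyrimidine→pyrimidine, transition)
base 3: G→C (purine→pyrimidine, transversion)
base 4: C→T (pyrimidine→pyrimidine, transition)
base 6: T→G (pyrimidine→purine, transversion)
base 7: A→G (purine→purine, transition)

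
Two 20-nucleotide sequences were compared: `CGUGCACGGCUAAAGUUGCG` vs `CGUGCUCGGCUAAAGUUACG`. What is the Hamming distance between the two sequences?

The sequences differ at sites 6, 18 (1-based) — 2 in total.

2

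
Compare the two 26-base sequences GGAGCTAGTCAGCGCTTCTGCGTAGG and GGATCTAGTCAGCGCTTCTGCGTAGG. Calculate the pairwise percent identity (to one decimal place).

1 position differs (4), so 25 of 26 match: 25/26 = 96.15%.

96.2%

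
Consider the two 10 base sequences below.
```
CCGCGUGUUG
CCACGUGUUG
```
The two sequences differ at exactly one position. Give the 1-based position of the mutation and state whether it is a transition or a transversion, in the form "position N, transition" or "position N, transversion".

position 3, transition

Position 3 changes G→A. G is a purine and A is a purine, so this is a transition.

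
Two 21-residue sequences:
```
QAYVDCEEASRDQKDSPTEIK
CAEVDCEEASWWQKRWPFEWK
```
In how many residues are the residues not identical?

8

The sequences differ at residues 1, 3, 11, 12, 15, 16, 18, 20 (1-based) — 8 in total.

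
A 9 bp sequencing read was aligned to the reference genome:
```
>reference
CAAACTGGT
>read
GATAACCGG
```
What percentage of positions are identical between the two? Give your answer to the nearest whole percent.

6 positions differ (1, 3, 5, 6, 7, 9), so 3 of 9 match: 3/9 = 33.33%.

33%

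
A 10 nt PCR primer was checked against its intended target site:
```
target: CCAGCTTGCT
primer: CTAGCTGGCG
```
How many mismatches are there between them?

Comparing position by position, 3 bases differ: 2 (C/T), 7 (T/G), 10 (T/G).

3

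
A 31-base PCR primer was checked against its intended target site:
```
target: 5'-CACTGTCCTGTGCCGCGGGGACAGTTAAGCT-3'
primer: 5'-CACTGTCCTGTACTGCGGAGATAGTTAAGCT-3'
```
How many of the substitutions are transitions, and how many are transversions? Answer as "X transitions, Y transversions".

Mismatches (1-based):
site 12: G→A (purine→purine, transition)
site 14: C→T (pyrimidine→pyrimidine, transition)
site 19: G→A (purine→purine, transition)
site 22: C→T (pyrimidine→pyrimidine, transition)

4 transitions, 0 transversions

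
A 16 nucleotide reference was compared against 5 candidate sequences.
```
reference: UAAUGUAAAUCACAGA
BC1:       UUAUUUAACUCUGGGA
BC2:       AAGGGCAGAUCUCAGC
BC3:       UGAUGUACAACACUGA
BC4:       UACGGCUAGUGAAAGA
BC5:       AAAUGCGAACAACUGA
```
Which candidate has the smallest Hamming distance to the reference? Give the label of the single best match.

BC1 differs at 6 sites; BC2 differs at 7 sites; BC3 differs at 4 sites; BC4 differs at 7 sites; BC5 differs at 6 sites. The closest is BC3.

BC3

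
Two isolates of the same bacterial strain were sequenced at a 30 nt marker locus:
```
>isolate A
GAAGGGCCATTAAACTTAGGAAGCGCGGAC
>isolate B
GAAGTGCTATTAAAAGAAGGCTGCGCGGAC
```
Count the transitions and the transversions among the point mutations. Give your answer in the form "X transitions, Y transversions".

1 transition, 6 transversions

Transitions (purine↔purine or pyrimidine↔pyrimidine): 8 C→T.
Transversions (purine↔pyrimidine): 5 G→T, 15 C→A, 16 T→G, 17 T→A, 21 A→C, 22 A→T.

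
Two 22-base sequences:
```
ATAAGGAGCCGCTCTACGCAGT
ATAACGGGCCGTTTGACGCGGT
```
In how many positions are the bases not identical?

Mismatches (1-based): position 5: G→C; position 7: A→G; position 12: C→T; position 14: C→T; position 15: T→G; position 20: A→G.

6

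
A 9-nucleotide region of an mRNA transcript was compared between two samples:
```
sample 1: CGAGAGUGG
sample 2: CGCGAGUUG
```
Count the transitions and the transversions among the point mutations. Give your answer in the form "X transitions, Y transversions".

Transitions (purine↔purine or pyrimidine↔pyrimidine): none.
Transversions (purine↔pyrimidine): 3 A→C, 8 G→U.

0 transitions, 2 transversions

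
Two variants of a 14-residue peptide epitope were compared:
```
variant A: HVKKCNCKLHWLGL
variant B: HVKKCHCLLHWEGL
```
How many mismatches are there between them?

3

Comparing position by position, 3 residues differ: 6 (N/H), 8 (K/L), 12 (L/E).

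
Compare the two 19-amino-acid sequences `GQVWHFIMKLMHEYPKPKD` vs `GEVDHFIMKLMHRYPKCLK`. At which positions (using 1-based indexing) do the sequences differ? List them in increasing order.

2, 4, 13, 17, 18, 19

Differences at position 2 (Q→E), position 4 (W→D), position 13 (E→R), position 17 (P→C), position 18 (K→L), position 19 (D→K).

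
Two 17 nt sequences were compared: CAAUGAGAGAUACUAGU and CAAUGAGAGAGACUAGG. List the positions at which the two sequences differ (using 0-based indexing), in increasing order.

10, 16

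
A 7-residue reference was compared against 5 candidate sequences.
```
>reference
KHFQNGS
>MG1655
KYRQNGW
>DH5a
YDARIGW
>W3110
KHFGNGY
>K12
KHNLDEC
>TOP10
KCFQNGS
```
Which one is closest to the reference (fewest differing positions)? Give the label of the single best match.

MG1655 differs at 3 positions; DH5a differs at 6 positions; W3110 differs at 2 positions; K12 differs at 5 positions; TOP10 differs at 1 position. The closest is TOP10.

TOP10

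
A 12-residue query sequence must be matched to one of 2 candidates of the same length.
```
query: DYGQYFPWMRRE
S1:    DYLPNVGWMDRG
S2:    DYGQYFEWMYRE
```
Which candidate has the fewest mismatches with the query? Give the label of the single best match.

S1 differs at 7 residues; S2 differs at 2 residues. The closest is S2.

S2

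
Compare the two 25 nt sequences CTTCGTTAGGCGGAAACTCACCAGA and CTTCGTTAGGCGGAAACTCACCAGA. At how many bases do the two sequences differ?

0

No positions differ; the sequences are identical.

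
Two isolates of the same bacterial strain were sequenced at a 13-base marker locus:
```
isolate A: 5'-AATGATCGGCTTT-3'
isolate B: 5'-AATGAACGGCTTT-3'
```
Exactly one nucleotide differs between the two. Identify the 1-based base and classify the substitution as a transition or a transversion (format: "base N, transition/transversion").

base 6, transversion

The sequences differ only at base 6: T→A (pyrimidine→purine), a transversion.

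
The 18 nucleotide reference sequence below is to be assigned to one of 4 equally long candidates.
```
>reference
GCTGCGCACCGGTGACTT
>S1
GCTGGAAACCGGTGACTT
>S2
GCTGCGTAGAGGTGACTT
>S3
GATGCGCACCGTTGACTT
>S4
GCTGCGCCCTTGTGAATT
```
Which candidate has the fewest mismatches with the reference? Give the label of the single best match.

S3

S1 differs at 3 positions; S2 differs at 3 positions; S3 differs at 2 positions; S4 differs at 4 positions. The closest is S3.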